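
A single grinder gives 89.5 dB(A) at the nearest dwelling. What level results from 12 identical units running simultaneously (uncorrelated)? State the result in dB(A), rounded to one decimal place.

100.3 dB(A)

N identical incoherent sources raise the level by 10·log₁₀ N.
L_total = 89.5 + 10·log₁₀(12) = 89.5 + 10.792 = 100.29 dB(A).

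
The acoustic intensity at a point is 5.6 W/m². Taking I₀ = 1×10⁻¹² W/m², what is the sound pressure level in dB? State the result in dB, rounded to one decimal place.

I/I₀ = 5.6/10⁻¹² = 5.6×10^12, and L = 10·log₁₀(I/I₀).
L = 10·(0.7482 + 12) = 127.48 dB.

127.5 dB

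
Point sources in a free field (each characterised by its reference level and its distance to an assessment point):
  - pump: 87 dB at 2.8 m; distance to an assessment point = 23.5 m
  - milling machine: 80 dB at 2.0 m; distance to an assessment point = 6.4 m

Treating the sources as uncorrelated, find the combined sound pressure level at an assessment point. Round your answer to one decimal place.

72.3 dB

Apply inverse-square spreading to bring every level to the receiver, then sum 10^(L/10).
pump: 87 − 20·log₁₀(23.5/2.8) = 87 − 18.48 = 68.52 dB.
milling machine: 80 − 20·log₁₀(6.4/2.0) = 80 − 10.10 = 69.90 dB.
Σ 10^(L/10) = 1.688e+07 → L_total = 10·log₁₀(1.688e+07) = 72.27 dB.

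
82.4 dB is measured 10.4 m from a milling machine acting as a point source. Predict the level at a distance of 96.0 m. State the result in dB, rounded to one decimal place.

For a point source, L₂ = L₁ − 20·log₁₀(r₂/r₁).
L₂ = 82.4 − 20·log₁₀(96.0/10.4) = 82.4 − 19.305 = 63.10 dB.

63.1 dB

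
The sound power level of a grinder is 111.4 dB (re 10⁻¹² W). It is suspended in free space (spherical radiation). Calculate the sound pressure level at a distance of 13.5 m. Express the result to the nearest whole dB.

78 dB

The power spreads over a sphere of area 4π·r², so L_p = L_w − 10·log₁₀(4π·r²).
4π·r² = 2290 m², 10·log₁₀ of that is 33.599 dB.
L_p = 111.4 − 33.599 = 77.80 dB.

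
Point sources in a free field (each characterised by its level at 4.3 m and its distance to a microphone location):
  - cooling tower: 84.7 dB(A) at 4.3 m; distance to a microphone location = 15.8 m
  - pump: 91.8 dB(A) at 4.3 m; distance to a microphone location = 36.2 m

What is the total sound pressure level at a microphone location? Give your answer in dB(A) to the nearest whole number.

76 dB(A)

Apply inverse-square spreading to bring every level to the receiver, then sum 10^(L/10).
cooling tower: 84.7 − 20·log₁₀(15.8/4.3) = 84.7 − 11.30 = 73.40 dB(A).
pump: 91.8 − 20·log₁₀(36.2/4.3) = 91.8 − 18.50 = 73.30 dB(A).
Σ 10^(L/10) = 4.321e+07 → L_total = 10·log₁₀(4.321e+07) = 76.36 dB(A).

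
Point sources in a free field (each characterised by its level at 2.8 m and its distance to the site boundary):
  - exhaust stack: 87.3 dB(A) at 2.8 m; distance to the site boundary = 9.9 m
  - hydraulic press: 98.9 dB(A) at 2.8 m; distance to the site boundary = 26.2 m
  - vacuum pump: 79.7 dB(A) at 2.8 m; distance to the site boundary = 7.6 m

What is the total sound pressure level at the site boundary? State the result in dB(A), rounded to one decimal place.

Propagate each source to the receiver with L = L_ref − 20·log₁₀(r/r_ref), then add intensities.
exhaust stack: 87.3 − 20·log₁₀(9.9/2.8) = 87.3 − 10.97 = 76.33 dB(A).
hydraulic press: 98.9 − 20·log₁₀(26.2/2.8) = 98.9 − 19.42 = 79.48 dB(A).
vacuum pump: 79.7 − 20·log₁₀(7.6/2.8) = 79.7 − 8.67 = 71.03 dB(A).
Σ 10^(L/10) = 1.443e+08 → L_total = 10·log₁₀(1.443e+08) = 81.59 dB(A).

81.6 dB(A)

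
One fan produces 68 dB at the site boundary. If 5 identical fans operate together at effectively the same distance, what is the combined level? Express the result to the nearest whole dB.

75 dB

L_total = L₁ + 10·log₁₀ N for N identical incoherent sources.
L_total = 68 + 10·log₁₀(5) = 68 + 6.990 = 74.99 dB.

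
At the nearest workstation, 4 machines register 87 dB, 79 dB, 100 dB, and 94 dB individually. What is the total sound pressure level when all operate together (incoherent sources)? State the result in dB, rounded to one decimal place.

101.2 dB

For uncorrelated sources the intensities add, so convert each level to linear form, sum, and take 10·log₁₀ of the total.
Σ 10^(L/10) = 10^(87/10) + 10^(79/10) + 10^(100/10) + 10^(94/10) = 1.309e+10.
L_total = 10·log₁₀(1.309e+10) = 101.17 dB.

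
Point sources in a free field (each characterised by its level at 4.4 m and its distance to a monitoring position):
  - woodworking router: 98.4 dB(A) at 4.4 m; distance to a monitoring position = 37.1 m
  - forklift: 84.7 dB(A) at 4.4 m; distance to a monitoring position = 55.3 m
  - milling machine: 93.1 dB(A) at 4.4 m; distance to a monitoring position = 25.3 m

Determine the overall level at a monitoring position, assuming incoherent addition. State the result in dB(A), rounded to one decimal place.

82.1 dB(A)

First find each source's level at the receiver (point-source: −20·log₁₀(r/r_ref)), then combine on an intensity basis.
woodworking router: 98.4 − 20·log₁₀(37.1/4.4) = 98.4 − 18.52 = 79.88 dB(A).
forklift: 84.7 − 20·log₁₀(55.3/4.4) = 84.7 − 21.99 = 62.71 dB(A).
milling machine: 93.1 − 20·log₁₀(25.3/4.4) = 93.1 − 15.19 = 77.91 dB(A).
Σ 10^(L/10) = 1.609e+08 → L_total = 10·log₁₀(1.609e+08) = 82.07 dB(A).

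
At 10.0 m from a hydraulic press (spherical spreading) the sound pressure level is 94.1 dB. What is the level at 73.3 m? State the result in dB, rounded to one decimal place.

Point-source attenuation: ΔL = 20·log₁₀(r₂/r₁) = 20·log₁₀(73.3/10.0) = 17.302 dB.
L₂ = 94.1 − 20·log₁₀(73.3/10.0) = 94.1 − 17.302 = 76.80 dB.

76.8 dB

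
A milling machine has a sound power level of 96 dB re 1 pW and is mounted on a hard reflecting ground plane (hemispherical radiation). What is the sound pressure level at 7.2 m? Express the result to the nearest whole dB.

71 dB

The power spreads over a hemisphere of area 2π·r², so L_p = L_w − 10·log₁₀(2π·r²).
2π·r² = 325.7 m², 10·log₁₀ of that is 25.128 dB.
L_p = 96 − 25.128 = 70.87 dB.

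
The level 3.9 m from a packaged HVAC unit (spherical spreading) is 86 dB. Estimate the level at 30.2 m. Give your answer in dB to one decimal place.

68.2 dB

For a point source, L₂ = L₁ − 20·log₁₀(r₂/r₁).
L₂ = 86 − 20·log₁₀(30.2/3.9) = 86 − 17.779 = 68.22 dB.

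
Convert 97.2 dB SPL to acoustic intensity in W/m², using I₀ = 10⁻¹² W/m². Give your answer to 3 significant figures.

0.00525 W/m²

I/I₀ = 10^(97.2/10) = 5.248e+09, so I = 5.248e+09 × 10⁻¹² W/m².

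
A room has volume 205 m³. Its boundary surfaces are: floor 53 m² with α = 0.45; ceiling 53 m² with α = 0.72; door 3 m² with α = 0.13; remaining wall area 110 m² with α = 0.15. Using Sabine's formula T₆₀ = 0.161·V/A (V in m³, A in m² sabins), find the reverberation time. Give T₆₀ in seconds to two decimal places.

0.42 s

Summing Sᵢαᵢ: 53·0.45 + 53·0.72 + 3·0.13 + 110·0.15 = 78.90 m².
T₆₀ = 0.161·V/A = 0.161·205/78.90 = 0.418 s.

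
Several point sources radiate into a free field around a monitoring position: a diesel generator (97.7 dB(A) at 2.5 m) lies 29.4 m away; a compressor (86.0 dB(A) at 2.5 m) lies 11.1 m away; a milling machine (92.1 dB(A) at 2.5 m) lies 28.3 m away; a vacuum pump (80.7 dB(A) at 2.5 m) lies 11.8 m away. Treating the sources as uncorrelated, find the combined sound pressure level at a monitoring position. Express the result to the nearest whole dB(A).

79 dB(A)

Propagate each source to the receiver with L = L_ref − 20·log₁₀(r/r_ref), then add intensities.
diesel generator: 97.7 − 20·log₁₀(29.4/2.5) = 97.7 − 21.41 = 76.29 dB(A).
compressor: 86.0 − 20·log₁₀(11.1/2.5) = 86.0 − 12.95 = 73.05 dB(A).
milling machine: 92.1 − 20·log₁₀(28.3/2.5) = 92.1 − 21.08 = 71.02 dB(A).
vacuum pump: 80.7 − 20·log₁₀(11.8/2.5) = 80.7 − 13.48 = 67.22 dB(A).
Σ 10^(L/10) = 8.070e+07 → L_total = 10·log₁₀(8.070e+07) = 79.07 dB(A).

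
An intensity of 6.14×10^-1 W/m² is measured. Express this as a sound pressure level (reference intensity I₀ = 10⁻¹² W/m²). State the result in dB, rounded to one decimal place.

117.9 dB

L = 10·log₁₀(I/I₀) = 10·log₁₀(6.14×10^-1/10⁻¹²) = 10·log₁₀(6.14×10^11).
L = 10·(0.7882 + 11) = 117.88 dB.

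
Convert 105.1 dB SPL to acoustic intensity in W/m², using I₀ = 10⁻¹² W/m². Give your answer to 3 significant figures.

0.0324 W/m²

I = I₀·10^(L/10) = 10⁻¹² × 10^(105.1/10) = 10^(-1.490).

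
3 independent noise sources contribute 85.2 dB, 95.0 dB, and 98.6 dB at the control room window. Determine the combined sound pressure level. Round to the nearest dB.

100 dB

For uncorrelated sources the intensities add, so convert each level to linear form, sum, and take 10·log₁₀ of the total.
Σ 10^(L/10) = 10^(85.2/10) + 10^(95.0/10) + 10^(98.6/10) = 1.074e+10.
L_total = 10·log₁₀(1.074e+10) = 100.31 dB.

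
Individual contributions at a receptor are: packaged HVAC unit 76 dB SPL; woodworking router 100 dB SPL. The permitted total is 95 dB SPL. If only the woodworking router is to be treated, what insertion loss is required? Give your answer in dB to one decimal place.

Everything except the woodworking router sums to 10^(76/10) = 3.981e+07 in linear terms, 76.00 dB SPL.
To meet 95 dB SPL overall, the treated woodworking router may contribute at most 10^(95/10) − 3.981e+07 = 3.122e+09, i.e. 94.94 dB SPL.
So the woodworking router must be reduced from 100 to 94.94 dB SPL: IL = 5.06 dB.

5.1 dB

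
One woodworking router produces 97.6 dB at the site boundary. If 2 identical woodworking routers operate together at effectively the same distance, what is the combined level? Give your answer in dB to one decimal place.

100.6 dB

N identical incoherent sources raise the level by 10·log₁₀ N.
L_total = 97.6 + 10·log₁₀(2) = 97.6 + 3.010 = 100.61 dB.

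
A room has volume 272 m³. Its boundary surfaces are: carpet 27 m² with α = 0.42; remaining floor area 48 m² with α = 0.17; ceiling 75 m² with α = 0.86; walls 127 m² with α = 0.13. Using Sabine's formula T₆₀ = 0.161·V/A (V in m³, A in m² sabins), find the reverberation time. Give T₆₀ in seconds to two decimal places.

Total absorption A = 27·0.42 + 48·0.17 + 75·0.86 + 127·0.13 = 100.51 m² sabins.
T₆₀ = 0.161 × 272 / 100.51 = 0.436 s.

0.44 s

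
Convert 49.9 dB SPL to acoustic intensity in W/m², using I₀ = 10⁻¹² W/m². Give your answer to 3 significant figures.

I = I₀·10^(L/10) = 10⁻¹² × 10^(49.9/10) = 10^(-7.010).

9.77e-08 W/m²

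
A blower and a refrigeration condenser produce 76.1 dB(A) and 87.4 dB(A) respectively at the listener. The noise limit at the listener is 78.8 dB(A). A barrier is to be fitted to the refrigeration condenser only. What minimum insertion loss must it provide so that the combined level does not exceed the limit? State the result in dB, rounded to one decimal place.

11.9 dB

The untreated sources together contribute 10^(76.1/10) = 4.074e+07, i.e. 76.10 dB(A).
The limit corresponds to 10^(78.8/10) = 7.586e+07; subtracting the fixed part leaves 3.512e+07 for the refrigeration condenser, i.e. 75.46 dB(A).
So the refrigeration condenser must be reduced from 87.4 to 75.46 dB(A): IL = 11.94 dB.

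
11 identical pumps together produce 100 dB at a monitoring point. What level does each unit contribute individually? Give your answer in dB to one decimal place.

Dividing the total intensity by 11 lowers the level by 10·log₁₀ 11 = 10.414 dB: L₁ = 100 − 10.414.

89.6 dB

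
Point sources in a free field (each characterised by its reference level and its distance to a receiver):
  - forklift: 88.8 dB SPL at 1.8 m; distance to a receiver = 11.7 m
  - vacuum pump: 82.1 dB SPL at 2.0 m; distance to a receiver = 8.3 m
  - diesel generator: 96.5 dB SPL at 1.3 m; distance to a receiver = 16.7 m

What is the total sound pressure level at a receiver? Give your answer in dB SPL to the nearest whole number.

Propagate each source to the receiver with L = L_ref − 20·log₁₀(r/r_ref), then add intensities.
forklift: 88.8 − 20·log₁₀(11.7/1.8) = 88.8 − 16.26 = 72.54 dB SPL.
vacuum pump: 82.1 − 20·log₁₀(8.3/2.0) = 82.1 − 12.36 = 69.74 dB SPL.
diesel generator: 96.5 − 20·log₁₀(16.7/1.3) = 96.5 − 22.18 = 74.32 dB SPL.
Σ 10^(L/10) = 5.444e+07 → L_total = 10·log₁₀(5.444e+07) = 77.36 dB SPL.

77 dB SPL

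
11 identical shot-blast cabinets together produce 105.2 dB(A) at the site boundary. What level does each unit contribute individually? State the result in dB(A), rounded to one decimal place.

11 equal contributions raise the level by 10·log₁₀ 11 = 10.414 dB, so each unit alone gives 105.2 − 10.414.

94.8 dB(A)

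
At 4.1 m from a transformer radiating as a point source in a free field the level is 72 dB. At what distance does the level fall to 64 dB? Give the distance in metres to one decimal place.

10.3 m

Point-source spreading drops the level by 20·log₁₀(r₂/r₁); inverting, r₂/r₁ = 10^(ΔL/20).
r₂ = 4.1·10^((72−64)/20) = 4.1·10^(8.0/20) = 10.30 m.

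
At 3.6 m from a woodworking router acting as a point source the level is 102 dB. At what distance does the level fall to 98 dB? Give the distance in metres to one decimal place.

5.7 m

Point-source spreading drops the level by 20·log₁₀(r₂/r₁); inverting, r₂/r₁ = 10^(ΔL/20).
r₂ = 3.6·10^((102−98)/20) = 3.6·10^(4.0/20) = 5.71 m.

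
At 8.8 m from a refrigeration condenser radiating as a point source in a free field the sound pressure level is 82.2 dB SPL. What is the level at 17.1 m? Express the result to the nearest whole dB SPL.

76 dB SPL

For a point source, L₂ = L₁ − 20·log₁₀(r₂/r₁).
L₂ = 82.2 − 20·log₁₀(17.1/8.8) = 82.2 − 5.770 = 76.43 dB SPL.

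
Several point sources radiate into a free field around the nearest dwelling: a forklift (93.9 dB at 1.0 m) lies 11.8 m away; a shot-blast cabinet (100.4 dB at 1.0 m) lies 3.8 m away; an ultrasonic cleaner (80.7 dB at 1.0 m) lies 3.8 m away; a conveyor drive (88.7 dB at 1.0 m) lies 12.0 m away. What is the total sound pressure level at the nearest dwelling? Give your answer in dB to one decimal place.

89.0 dB

First find each source's level at the receiver (point-source: −20·log₁₀(r/r_ref)), then combine on an intensity basis.
forklift: 93.9 − 20·log₁₀(11.8/1.0) = 93.9 − 21.44 = 72.46 dB.
shot-blast cabinet: 100.4 − 20·log₁₀(3.8/1.0) = 100.4 − 11.60 = 88.80 dB.
ultrasonic cleaner: 80.7 − 20·log₁₀(3.8/1.0) = 80.7 − 11.60 = 69.10 dB.
conveyor drive: 88.7 − 20·log₁₀(12.0/1.0) = 88.7 − 21.58 = 67.12 dB.
Σ 10^(L/10) = 7.902e+08 → L_total = 10·log₁₀(7.902e+08) = 88.98 dB.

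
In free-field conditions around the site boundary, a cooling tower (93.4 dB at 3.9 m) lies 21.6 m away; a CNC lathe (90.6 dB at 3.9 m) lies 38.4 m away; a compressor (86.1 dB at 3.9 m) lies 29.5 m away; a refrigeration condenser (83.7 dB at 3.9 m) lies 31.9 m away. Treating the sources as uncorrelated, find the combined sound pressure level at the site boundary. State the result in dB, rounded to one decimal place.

First find each source's level at the receiver (point-source: −20·log₁₀(r/r_ref)), then combine on an intensity basis.
cooling tower: 93.4 − 20·log₁₀(21.6/3.9) = 93.4 − 14.87 = 78.53 dB.
CNC lathe: 90.6 − 20·log₁₀(38.4/3.9) = 90.6 − 19.87 = 70.73 dB.
compressor: 86.1 − 20·log₁₀(29.5/3.9) = 86.1 − 17.58 = 68.52 dB.
refrigeration condenser: 83.7 − 20·log₁₀(31.9/3.9) = 83.7 − 18.25 = 65.45 dB.
Σ 10^(L/10) = 9.379e+07 → L_total = 10·log₁₀(9.379e+07) = 79.72 dB.

79.7 dB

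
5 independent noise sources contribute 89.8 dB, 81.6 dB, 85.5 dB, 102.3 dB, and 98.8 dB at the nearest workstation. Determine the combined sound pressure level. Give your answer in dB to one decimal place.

Incoherent sources combine by intensity addition: L_total = 10·log₁₀(Σ 10^(L_i/10)).
Σ 10^(L/10) = 10^(89.8/10) + 10^(81.6/10) + 10^(85.5/10) + 10^(102.3/10) + 10^(98.8/10) = 2.602e+10.
L_total = 10·log₁₀(2.602e+10) = 104.15 dB.

104.2 dB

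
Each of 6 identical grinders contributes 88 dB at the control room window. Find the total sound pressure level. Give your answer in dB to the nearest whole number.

L_total = L₁ + 10·log₁₀ N for N identical incoherent sources.
L_total = 88 + 10·log₁₀(6) = 88 + 7.782 = 95.78 dB.

96 dB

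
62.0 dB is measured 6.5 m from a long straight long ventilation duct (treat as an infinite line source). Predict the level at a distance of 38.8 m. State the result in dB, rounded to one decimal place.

For a line source, L₂ = L₁ − 10·log₁₀(r₂/r₁).
L₂ = 62.0 − 10·log₁₀(38.8/6.5) = 62.0 − 7.759 = 54.24 dB.

54.2 dB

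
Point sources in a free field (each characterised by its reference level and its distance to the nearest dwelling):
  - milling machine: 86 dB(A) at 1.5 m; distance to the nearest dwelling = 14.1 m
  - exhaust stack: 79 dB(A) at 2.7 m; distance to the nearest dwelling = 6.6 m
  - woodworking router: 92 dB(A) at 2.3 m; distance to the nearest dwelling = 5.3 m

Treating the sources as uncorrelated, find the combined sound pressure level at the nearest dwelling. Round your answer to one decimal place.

85.0 dB(A)

Apply inverse-square spreading to bring every level to the receiver, then sum 10^(L/10).
milling machine: 86 − 20·log₁₀(14.1/1.5) = 86 − 19.46 = 66.54 dB(A).
exhaust stack: 79 − 20·log₁₀(6.6/2.7) = 79 − 7.76 = 71.24 dB(A).
woodworking router: 92 − 20·log₁₀(5.3/2.3) = 92 − 7.25 = 84.75 dB(A).
Σ 10^(L/10) = 3.163e+08 → L_total = 10·log₁₀(3.163e+08) = 85.00 dB(A).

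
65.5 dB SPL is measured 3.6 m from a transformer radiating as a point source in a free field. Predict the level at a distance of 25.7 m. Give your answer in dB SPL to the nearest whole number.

For a point source, L₂ = L₁ − 20·log₁₀(r₂/r₁).
L₂ = 65.5 − 20·log₁₀(25.7/3.6) = 65.5 − 17.073 = 48.43 dB SPL.

48 dB SPL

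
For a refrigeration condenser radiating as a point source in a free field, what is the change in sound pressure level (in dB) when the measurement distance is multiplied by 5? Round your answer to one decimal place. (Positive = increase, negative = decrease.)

-14.0 dB

A point source loses 6 dB per doubling of distance; generally ΔL = −20·log₁₀(r₂/r₁).
ΔL = −20·log₁₀(5) = -13.98 dB.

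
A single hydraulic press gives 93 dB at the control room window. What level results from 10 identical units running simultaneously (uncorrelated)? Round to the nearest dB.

N identical incoherent sources raise the level by 10·log₁₀ N.
L_total = 93 + 10·log₁₀(10) = 93 + 10.000 = 103.00 dB.

103 dB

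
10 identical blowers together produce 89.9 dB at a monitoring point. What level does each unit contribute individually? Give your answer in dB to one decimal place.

79.9 dB

For N identical incoherent sources L_total = L₁ + 10·log₁₀ N, so L₁ = 89.9 − 10·log₁₀(10) = 89.9 − 10.000.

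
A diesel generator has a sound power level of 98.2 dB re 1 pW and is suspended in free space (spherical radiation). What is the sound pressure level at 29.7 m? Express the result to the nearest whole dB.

Free-field spherical radiation: L_p = L_w − 10·log₁₀(4π·r²), r = 29.7 m.
4π·r² = 1.108e+04 m², 10·log₁₀ of that is 40.447 dB.
L_p = 98.2 − 40.447 = 57.75 dB.

58 dB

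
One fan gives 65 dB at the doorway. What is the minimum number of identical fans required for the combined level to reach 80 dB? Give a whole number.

Need L₁ + 10·log₁₀ N ≥ 80, i.e. log₁₀ N ≥ 1.50.
N ≥ 10^(15.0/10) = 31.623, so N = 32.

32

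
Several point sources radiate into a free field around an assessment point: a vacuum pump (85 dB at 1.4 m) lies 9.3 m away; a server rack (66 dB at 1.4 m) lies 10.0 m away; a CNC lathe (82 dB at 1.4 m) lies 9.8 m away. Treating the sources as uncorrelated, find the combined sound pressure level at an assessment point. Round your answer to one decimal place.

Propagate each source to the receiver with L = L_ref − 20·log₁₀(r/r_ref), then add intensities.
vacuum pump: 85 − 20·log₁₀(9.3/1.4) = 85 − 16.45 = 68.55 dB.
server rack: 66 − 20·log₁₀(10.0/1.4) = 66 − 17.08 = 48.92 dB.
CNC lathe: 82 − 20·log₁₀(9.8/1.4) = 82 − 16.90 = 65.10 dB.
Σ 10^(L/10) = 1.048e+07 → L_total = 10·log₁₀(1.048e+07) = 70.20 dB.

70.2 dB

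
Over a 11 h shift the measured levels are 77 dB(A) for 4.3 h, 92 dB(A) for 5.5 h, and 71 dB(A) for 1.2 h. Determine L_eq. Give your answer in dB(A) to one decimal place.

89.1 dB(A)

Weight each interval's intensity by its duration and average over T = 11 h:
Σ tᵢ·10^(Lᵢ/10) = 4.3·10^(77/10) + 5.5·10^(92/10) + 1.2·10^(71/10) = 8.948e+09.
L_eq = 10·log₁₀(8.948e+09/11) = 89.10 dB(A).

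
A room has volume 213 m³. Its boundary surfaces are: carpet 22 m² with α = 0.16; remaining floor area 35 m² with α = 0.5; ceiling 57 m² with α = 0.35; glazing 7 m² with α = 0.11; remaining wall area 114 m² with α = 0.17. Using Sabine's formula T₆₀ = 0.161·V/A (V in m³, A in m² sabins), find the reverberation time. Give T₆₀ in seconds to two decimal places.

Total absorption A = 22·0.16 + 35·0.5 + 57·0.35 + 7·0.11 + 114·0.17 = 61.12 m² sabins.
T₆₀ = 0.161 × 213 / 61.12 = 0.561 s.

0.56 s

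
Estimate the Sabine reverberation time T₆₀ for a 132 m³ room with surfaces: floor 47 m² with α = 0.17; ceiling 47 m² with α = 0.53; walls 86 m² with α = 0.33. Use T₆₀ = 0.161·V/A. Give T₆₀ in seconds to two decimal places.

0.35 s

A = Σ Sᵢαᵢ = 47·0.17 + 47·0.53 + 86·0.33 = 61.28 m².
T₆₀ = 0.161 × 132 / 61.28 = 0.347 s.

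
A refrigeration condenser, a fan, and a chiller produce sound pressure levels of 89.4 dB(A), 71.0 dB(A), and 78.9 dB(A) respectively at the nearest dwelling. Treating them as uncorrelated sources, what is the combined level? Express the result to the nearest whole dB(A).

90 dB(A)

For uncorrelated sources the intensities add, so convert each level to linear form, sum, and take 10·log₁₀ of the total.
Σ 10^(L/10) = 10^(89.4/10) + 10^(71.0/10) + 10^(78.9/10) = 9.612e+08.
L_total = 10·log₁₀(9.612e+08) = 89.83 dB(A).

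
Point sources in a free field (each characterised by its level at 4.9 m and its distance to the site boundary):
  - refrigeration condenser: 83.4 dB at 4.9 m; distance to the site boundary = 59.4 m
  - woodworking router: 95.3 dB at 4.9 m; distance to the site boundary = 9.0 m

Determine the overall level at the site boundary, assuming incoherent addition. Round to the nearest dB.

90 dB

Apply inverse-square spreading to bring every level to the receiver, then sum 10^(L/10).
refrigeration condenser: 83.4 − 20·log₁₀(59.4/4.9) = 83.4 − 21.67 = 61.73 dB.
woodworking router: 95.3 − 20·log₁₀(9.0/4.9) = 95.3 − 5.28 = 90.02 dB.
Σ 10^(L/10) = 1.006e+09 → L_total = 10·log₁₀(1.006e+09) = 90.03 dB.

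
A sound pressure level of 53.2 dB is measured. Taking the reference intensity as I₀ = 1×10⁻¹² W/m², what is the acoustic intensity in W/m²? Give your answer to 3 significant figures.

I = I₀·10^(L/10) = 10⁻¹² × 10^(53.2/10) = 10^(-6.680).

2.09e-07 W/m²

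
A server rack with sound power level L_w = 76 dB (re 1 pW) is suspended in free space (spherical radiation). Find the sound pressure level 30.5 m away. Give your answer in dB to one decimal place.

35.3 dB

Free-field spherical radiation: L_p = L_w − 10·log₁₀(4π·r²), r = 30.5 m.
4π·r² = 1.169e+04 m², 10·log₁₀ of that is 40.678 dB.
L_p = 76 − 40.678 = 35.32 dB.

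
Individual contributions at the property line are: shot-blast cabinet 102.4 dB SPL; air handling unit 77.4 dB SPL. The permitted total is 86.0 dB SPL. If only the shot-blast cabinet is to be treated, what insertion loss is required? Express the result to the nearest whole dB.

Fixed contribution from the other source: Σ 10^(L/10) = 10^(77.4/10) = 5.495e+07 (77.40 dB SPL).
To meet 86.0 dB SPL overall, the treated shot-blast cabinet may contribute at most 10^(86.0/10) − 5.495e+07 = 3.432e+08, i.e. 85.35 dB SPL.
Required insertion loss = 102.4 − 85.35 = 17.05 dB.

17 dB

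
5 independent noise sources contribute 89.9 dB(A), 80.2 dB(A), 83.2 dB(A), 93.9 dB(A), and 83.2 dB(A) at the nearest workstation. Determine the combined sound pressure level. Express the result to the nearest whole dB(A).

96 dB(A)

Incoherent sources combine by intensity addition: L_total = 10·log₁₀(Σ 10^(L_i/10)).
Σ 10^(L/10) = 10^(89.9/10) + 10^(80.2/10) + 10^(83.2/10) + 10^(93.9/10) + 10^(83.2/10) = 3.955e+09.
L_total = 10·log₁₀(3.955e+09) = 95.97 dB(A).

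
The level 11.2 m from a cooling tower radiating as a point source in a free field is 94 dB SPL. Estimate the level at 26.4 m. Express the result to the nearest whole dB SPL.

Point-source attenuation: ΔL = 20·log₁₀(r₂/r₁) = 20·log₁₀(26.4/11.2) = 7.448 dB.
L₂ = 94 − 20·log₁₀(26.4/11.2) = 94 − 7.448 = 86.55 dB SPL.

87 dB SPL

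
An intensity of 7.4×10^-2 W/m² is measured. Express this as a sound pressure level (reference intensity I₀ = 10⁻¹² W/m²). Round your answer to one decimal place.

I/I₀ = 7.4×10^-2/10⁻¹² = 7.4×10^10, and L = 10·log₁₀(I/I₀).
L = 10·(0.8692 + 10) = 108.69 dB.

108.7 dB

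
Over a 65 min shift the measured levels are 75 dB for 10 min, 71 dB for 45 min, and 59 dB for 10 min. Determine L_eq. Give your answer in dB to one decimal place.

Weight each interval's intensity by its duration and average over T = 65 min:
Σ tᵢ·10^(Lᵢ/10) = 10·10^(75/10) + 45·10^(71/10) + 10·10^(59/10) = 8.907e+08.
L_eq = 10·log₁₀(8.907e+08/65) = 71.37 dB.

71.4 dB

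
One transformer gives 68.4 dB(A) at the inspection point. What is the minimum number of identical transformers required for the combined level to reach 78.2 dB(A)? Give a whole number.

10

The shortfall is 78.2 − 68.4 = 9.8 dB, and N units add 10·log₁₀ N, so need 10·log₁₀ N ≥ 9.8.
N ≥ 10^(9.8/10) = 9.550, so N = 10.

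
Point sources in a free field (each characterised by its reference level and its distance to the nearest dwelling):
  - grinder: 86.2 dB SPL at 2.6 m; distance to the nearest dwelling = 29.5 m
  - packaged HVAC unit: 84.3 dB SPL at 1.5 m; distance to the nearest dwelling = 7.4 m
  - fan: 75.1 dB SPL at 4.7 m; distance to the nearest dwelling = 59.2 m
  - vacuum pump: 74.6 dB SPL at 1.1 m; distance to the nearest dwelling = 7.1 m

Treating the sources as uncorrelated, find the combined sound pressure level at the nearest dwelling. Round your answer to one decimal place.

71.8 dB SPL

First find each source's level at the receiver (point-source: −20·log₁₀(r/r_ref)), then combine on an intensity basis.
grinder: 86.2 − 20·log₁₀(29.5/2.6) = 86.2 − 21.10 = 65.10 dB SPL.
packaged HVAC unit: 84.3 − 20·log₁₀(7.4/1.5) = 84.3 − 13.86 = 70.44 dB SPL.
fan: 75.1 − 20·log₁₀(59.2/4.7) = 75.1 − 22.00 = 53.10 dB SPL.
vacuum pump: 74.6 − 20·log₁₀(7.1/1.1) = 74.6 − 16.20 = 58.40 dB SPL.
Σ 10^(L/10) = 1.519e+07 → L_total = 10·log₁₀(1.519e+07) = 71.82 dB SPL.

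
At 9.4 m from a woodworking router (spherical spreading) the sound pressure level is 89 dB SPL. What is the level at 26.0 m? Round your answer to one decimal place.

For a point source, L₂ = L₁ − 20·log₁₀(r₂/r₁).
L₂ = 89 − 20·log₁₀(26.0/9.4) = 89 − 8.837 = 80.16 dB SPL.

80.2 dB SPL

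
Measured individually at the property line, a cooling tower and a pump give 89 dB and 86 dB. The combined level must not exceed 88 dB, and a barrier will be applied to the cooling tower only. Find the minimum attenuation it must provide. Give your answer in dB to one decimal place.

Fixed contribution from the other source: Σ 10^(L/10) = 10^(86/10) = 3.981e+08 (86.00 dB).
To meet 88 dB overall, the treated cooling tower may contribute at most 10^(88/10) − 3.981e+08 = 2.329e+08, i.e. 83.67 dB.
Required insertion loss = 89 − 83.67 = 5.33 dB.

5.3 dB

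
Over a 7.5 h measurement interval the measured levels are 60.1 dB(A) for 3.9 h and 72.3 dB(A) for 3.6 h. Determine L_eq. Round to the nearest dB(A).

Weight each interval's intensity by its duration and average over T = 7.5 h:
Σ tᵢ·10^(Lᵢ/10) = 3.9·10^(60.1/10) + 3.6·10^(72.3/10) = 6.513e+07.
L_eq = 10·log₁₀(6.513e+07/7.5) = 69.39 dB(A).

69 dB(A)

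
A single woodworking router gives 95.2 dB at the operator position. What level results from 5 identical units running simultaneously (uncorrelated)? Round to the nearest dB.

N identical incoherent sources raise the level by 10·log₁₀ N.
L_total = 95.2 + 10·log₁₀(5) = 95.2 + 6.990 = 102.19 dB.

102 dB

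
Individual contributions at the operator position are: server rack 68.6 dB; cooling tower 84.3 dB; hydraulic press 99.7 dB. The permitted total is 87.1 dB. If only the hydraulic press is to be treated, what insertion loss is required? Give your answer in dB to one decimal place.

16.0 dB

Fixed contribution from the other sources: Σ 10^(L/10) = 10^(68.6/10) + 10^(84.3/10) = 2.764e+08 (84.42 dB).
To meet 87.1 dB overall, the treated hydraulic press may contribute at most 10^(87.1/10) − 2.764e+08 = 2.365e+08, i.e. 83.74 dB.
Required insertion loss = 99.7 − 83.74 = 15.96 dB.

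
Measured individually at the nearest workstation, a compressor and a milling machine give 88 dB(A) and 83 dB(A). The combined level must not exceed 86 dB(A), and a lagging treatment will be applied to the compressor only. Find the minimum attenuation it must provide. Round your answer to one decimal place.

5.0 dB

Everything except the compressor sums to 10^(83/10) = 1.995e+08 in linear terms, 83.00 dB(A).
To meet 86 dB(A) overall, the treated compressor may contribute at most 10^(86/10) − 1.995e+08 = 1.986e+08, i.e. 82.98 dB(A).
So the compressor must be reduced from 88 to 82.98 dB(A): IL = 5.02 dB.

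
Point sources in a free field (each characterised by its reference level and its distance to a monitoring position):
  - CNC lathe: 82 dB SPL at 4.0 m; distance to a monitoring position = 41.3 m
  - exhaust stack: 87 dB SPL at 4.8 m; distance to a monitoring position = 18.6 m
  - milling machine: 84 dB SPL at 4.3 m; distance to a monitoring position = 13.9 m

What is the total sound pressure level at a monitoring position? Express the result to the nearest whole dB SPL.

Apply inverse-square spreading to bring every level to the receiver, then sum 10^(L/10).
CNC lathe: 82 − 20·log₁₀(41.3/4.0) = 82 − 20.28 = 61.72 dB SPL.
exhaust stack: 87 − 20·log₁₀(18.6/4.8) = 87 − 11.77 = 75.23 dB SPL.
milling machine: 84 − 20·log₁₀(13.9/4.3) = 84 − 10.19 = 73.81 dB SPL.
Σ 10^(L/10) = 5.890e+07 → L_total = 10·log₁₀(5.890e+07) = 77.70 dB SPL.

78 dB SPL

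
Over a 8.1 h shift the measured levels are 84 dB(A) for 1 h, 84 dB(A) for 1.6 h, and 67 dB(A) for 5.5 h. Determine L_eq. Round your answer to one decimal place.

L_eq = 10·log₁₀[(1/T)·Σ tᵢ·10^(Lᵢ/10)] with T = 8.1 h.
Σ tᵢ·10^(Lᵢ/10) = 1·10^(84/10) + 1.6·10^(84/10) + 5.5·10^(67/10) = 6.807e+08.
L_eq = 10·log₁₀(6.807e+08/8.1) = 79.24 dB(A).

79.2 dB(A)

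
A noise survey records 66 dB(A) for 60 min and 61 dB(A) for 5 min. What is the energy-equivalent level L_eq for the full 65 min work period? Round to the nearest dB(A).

66 dB(A)

The energy average is taken in the linear domain: L_eq = 10·log₁₀[(Σ tᵢ·10^(Lᵢ/10))/T], T = 65 min.
Σ tᵢ·10^(Lᵢ/10) = 60·10^(66/10) + 5·10^(61/10) = 2.452e+08.
L_eq = 10·log₁₀(2.452e+08/65) = 65.77 dB(A).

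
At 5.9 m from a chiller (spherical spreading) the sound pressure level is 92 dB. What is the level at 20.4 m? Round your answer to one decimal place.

81.2 dB

For a point source, L₂ = L₁ − 20·log₁₀(r₂/r₁).
L₂ = 92 − 20·log₁₀(20.4/5.9) = 92 − 10.776 = 81.22 dB.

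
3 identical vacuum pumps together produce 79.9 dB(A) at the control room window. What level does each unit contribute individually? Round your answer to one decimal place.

75.1 dB(A)

Dividing the total intensity by 3 lowers the level by 10·log₁₀ 3 = 4.771 dB: L₁ = 79.9 − 4.771.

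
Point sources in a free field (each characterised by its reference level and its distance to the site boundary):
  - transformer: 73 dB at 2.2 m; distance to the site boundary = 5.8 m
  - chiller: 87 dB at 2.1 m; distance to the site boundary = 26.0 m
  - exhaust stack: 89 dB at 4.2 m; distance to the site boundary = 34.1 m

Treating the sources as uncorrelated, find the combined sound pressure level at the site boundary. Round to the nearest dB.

73 dB

First find each source's level at the receiver (point-source: −20·log₁₀(r/r_ref)), then combine on an intensity basis.
transformer: 73 − 20·log₁₀(5.8/2.2) = 73 − 8.42 = 64.58 dB.
chiller: 87 − 20·log₁₀(26.0/2.1) = 87 − 21.86 = 65.14 dB.
exhaust stack: 89 − 20·log₁₀(34.1/4.2) = 89 − 18.19 = 70.81 dB.
Σ 10^(L/10) = 1.819e+07 → L_total = 10·log₁₀(1.819e+07) = 72.60 dB.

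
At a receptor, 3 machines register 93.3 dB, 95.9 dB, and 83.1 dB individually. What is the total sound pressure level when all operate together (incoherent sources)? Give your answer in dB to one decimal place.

97.9 dB

Incoherent sources combine by intensity addition: L_total = 10·log₁₀(Σ 10^(L_i/10)).
Σ 10^(L/10) = 10^(93.3/10) + 10^(95.9/10) + 10^(83.1/10) = 6.233e+09.
L_total = 10·log₁₀(6.233e+09) = 97.95 dB.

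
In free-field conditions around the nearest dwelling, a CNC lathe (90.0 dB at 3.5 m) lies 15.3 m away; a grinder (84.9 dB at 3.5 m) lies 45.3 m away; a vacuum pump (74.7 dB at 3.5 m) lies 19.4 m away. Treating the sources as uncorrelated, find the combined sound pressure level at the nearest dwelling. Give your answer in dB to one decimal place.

First find each source's level at the receiver (point-source: −20·log₁₀(r/r_ref)), then combine on an intensity basis.
CNC lathe: 90.0 − 20·log₁₀(15.3/3.5) = 90.0 − 12.81 = 77.19 dB.
grinder: 84.9 − 20·log₁₀(45.3/3.5) = 84.9 − 22.24 = 62.66 dB.
vacuum pump: 74.7 − 20·log₁₀(19.4/3.5) = 74.7 − 14.87 = 59.83 dB.
Σ 10^(L/10) = 5.514e+07 → L_total = 10·log₁₀(5.514e+07) = 77.41 dB.

77.4 dB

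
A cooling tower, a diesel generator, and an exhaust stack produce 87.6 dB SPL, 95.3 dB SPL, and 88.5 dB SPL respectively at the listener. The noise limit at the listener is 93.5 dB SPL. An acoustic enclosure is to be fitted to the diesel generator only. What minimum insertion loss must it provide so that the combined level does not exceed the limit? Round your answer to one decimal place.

5.5 dB

Everything except the diesel generator sums to 10^(87.6/10) + 10^(88.5/10) = 1.283e+09 in linear terms, 91.08 dB SPL.
The limit corresponds to 10^(93.5/10) = 2.239e+09; subtracting the fixed part leaves 9.553e+08 for the diesel generator, i.e. 89.80 dB SPL.
Required insertion loss = 95.3 − 89.80 = 5.50 dB.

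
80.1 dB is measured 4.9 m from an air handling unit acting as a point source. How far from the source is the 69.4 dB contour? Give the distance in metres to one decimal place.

16.8 m

The 10.7 dB drop corresponds to a distance ratio of 10^(10.7/20) for a point source.
r₂ = 4.9·10^((80.1−69.4)/20) = 4.9·10^(10.7/20) = 16.80 m.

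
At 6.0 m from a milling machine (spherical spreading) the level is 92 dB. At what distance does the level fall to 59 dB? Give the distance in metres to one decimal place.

Point-source spreading drops the level by 20·log₁₀(r₂/r₁); inverting, r₂/r₁ = 10^(ΔL/20).
r₂ = 6.0·10^((92−59)/20) = 6.0·10^(33.0/20) = 268.01 m.

268.0 m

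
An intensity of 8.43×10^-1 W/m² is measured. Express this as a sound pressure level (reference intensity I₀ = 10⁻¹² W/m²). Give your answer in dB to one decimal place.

L = 10·log₁₀(I/I₀) = 10·log₁₀(8.43×10^-1/10⁻¹²) = 10·log₁₀(8.43×10^11).
L = 10·(0.9258 + 11) = 119.26 dB.

119.3 dB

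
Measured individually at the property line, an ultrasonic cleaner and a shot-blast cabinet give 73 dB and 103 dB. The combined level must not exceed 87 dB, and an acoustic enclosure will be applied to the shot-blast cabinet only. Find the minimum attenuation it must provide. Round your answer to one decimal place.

The untreated sources together contribute 10^(73/10) = 1.995e+07, i.e. 73.00 dB.
To meet 87 dB overall, the treated shot-blast cabinet may contribute at most 10^(87/10) − 1.995e+07 = 4.812e+08, i.e. 86.82 dB.
So the shot-blast cabinet must be reduced from 103 to 86.82 dB: IL = 16.18 dB.

16.2 dB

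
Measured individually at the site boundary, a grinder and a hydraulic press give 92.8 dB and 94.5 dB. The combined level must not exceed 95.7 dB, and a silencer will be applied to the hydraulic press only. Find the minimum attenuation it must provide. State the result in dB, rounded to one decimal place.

Fixed contribution from the other source: Σ 10^(L/10) = 10^(92.8/10) = 1.905e+09 (92.80 dB).
To meet 95.7 dB overall, the treated hydraulic press may contribute at most 10^(95.7/10) − 1.905e+09 = 1.810e+09, i.e. 92.58 dB.
Required insertion loss = 94.5 − 92.58 = 1.92 dB.

1.9 dB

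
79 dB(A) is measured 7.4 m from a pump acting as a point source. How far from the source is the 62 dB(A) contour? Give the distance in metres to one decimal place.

52.4 m

The 17.0 dB drop corresponds to a distance ratio of 10^(17.0/20) for a point source.
r₂ = 7.4·10^((79−62)/20) = 7.4·10^(17.0/20) = 52.39 m.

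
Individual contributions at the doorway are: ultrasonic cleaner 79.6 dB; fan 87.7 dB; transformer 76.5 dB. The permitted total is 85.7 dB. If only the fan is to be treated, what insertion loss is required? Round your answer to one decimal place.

4.0 dB

The untreated sources together contribute 10^(79.6/10) + 10^(76.5/10) = 1.359e+08, i.e. 81.33 dB.
To meet 85.7 dB overall, the treated fan may contribute at most 10^(85.7/10) − 1.359e+08 = 2.357e+08, i.e. 83.72 dB.
So the fan must be reduced from 87.7 to 83.72 dB: IL = 3.98 dB.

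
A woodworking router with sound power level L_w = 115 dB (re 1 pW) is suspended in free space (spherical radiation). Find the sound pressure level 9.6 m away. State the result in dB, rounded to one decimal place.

84.4 dB

Free-field spherical radiation: L_p = L_w − 10·log₁₀(4π·r²), r = 9.6 m.
4π·r² = 1158 m², 10·log₁₀ of that is 30.638 dB.
L_p = 115 − 30.638 = 84.36 dB.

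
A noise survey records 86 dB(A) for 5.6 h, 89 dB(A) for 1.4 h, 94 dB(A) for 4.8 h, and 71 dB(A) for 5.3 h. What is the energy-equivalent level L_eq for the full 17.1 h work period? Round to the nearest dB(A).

90 dB(A)

The energy average is taken in the linear domain: L_eq = 10·log₁₀[(Σ tᵢ·10^(Lᵢ/10))/T], T = 17.1 h.
Σ tᵢ·10^(Lᵢ/10) = 5.6·10^(86/10) + 1.4·10^(89/10) + 4.8·10^(94/10) + 5.3·10^(71/10) = 1.547e+10.
L_eq = 10·log₁₀(1.547e+10/17.1) = 89.56 dB(A).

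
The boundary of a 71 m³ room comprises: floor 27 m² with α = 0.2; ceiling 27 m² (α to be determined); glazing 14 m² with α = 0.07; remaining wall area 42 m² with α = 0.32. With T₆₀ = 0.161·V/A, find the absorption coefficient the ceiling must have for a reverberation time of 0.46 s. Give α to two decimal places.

A = 0.161·V/T₆₀ = 0.161·71/0.46 = 24.85 m² sabins.
Absorption from the other surfaces = 27·0.2 + 14·0.07 + 42·0.32 = 19.82 m², so the ceiling must supply 5.03 m² over 27 m².
α = 5.03/27 = 0.186.

0.19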